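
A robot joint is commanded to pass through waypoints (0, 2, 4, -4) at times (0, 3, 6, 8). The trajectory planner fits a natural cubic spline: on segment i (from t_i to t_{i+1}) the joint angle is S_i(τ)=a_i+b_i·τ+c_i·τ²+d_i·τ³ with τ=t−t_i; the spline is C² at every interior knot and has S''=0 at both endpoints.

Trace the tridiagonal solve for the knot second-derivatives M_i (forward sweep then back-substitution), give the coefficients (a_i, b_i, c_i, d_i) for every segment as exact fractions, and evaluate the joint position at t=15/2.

  seg 0: a=0 b=32/111 c=0 d=14/333
  seg 1: a=2 b=158/111 c=14/37 d=-70/333
  seg 2: a=4 b=-220/111 c=-56/37 d=28/111
S(15/2) = -113/74

Δ: Δ0=2/3, Δ1=2/3, Δ2=-4
row 1: diag=12, rhs=0; c'=1/4, d'=0
row 2: denom=10−3·1/4=37/4; d'=(-28−3·0)/(37/4)=-112/37
back: M2=-112/37
back: M1=0−1/4·-112/37=28/37
M: M0=0, M1=28/37, M2=-112/37, M3=0
seg 0: a=0, c=M0/2=0, d=(M1−M0)/(6·3)=14/333, b=Δ0−h0·(2M0+M1)/6=32/111
seg 1: a=2, c=M1/2=14/37, d=(M2−M1)/(6·3)=-70/333, b=Δ1−h1·(2M1+M2)/6=158/111
seg 2: a=4, c=M2/2=-56/37, d=(M3−M2)/(6·2)=28/111, b=Δ2−h2·(2M2+M3)/6=-220/111
t_q=15/2 → seg 2, τ=3/2; S=4+-220/111·τ+-56/37·τ²+28/111·τ³=-113/74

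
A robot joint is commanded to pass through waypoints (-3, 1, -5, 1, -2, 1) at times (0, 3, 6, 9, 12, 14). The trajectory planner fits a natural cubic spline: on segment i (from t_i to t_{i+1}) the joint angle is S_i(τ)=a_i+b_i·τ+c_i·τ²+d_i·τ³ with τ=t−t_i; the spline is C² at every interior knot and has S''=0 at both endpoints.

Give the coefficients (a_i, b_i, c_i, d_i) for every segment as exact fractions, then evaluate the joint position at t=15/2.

Δ: Δ0=4/3, Δ1=-2, Δ2=2, Δ3=-1, Δ4=3/2
row 1: diag=12, rhs=-20; c'=1/4, d'=-5/3
row 2: denom=12−3·1/4=45/4; d'=(24−3·-5/3)/(45/4)=116/45
row 3: denom=12−3·4/15=56/5; d'=(-18−3·116/45)/(56/5)=-193/84
row 4: denom=10−3·15/56=515/56; d'=(15−3·-193/84)/(515/56)=1226/515
back: M4=1226/515
back: M3=-193/84−15/56·1226/515=-907/309
back: M2=116/45−4/15·-907/309=5192/1545
back: M1=-5/3−1/4·5192/1545=-1291/515
M: M0=0, M1=-1291/515, M2=5192/1545, M3=-907/309, M4=1226/515, M5=0
seg 0: a=-3, c=M0/2=0, d=(M1−M0)/(6·3)=-1291/9270, b=Δ0−h0·(2M0+M1)/6=7993/3090
seg 1: a=1, c=M1/2=-1291/1030, d=(M2−M1)/(6·3)=1813/5562, b=Δ1−h1·(2M1+M2)/6=-1813/1545
seg 2: a=-5, c=M2/2=2596/1545, d=(M3−M2)/(6·3)=-9727/27810, b=Δ2−h2·(2M2+M3)/6=331/3090
seg 3: a=1, c=M3/2=-907/618, d=(M4−M3)/(6·3)=8213/27810, b=Δ3−h3·(2M3+M4)/6=1151/1545
seg 4: a=-2, c=M4/2=613/515, d=(M5−M4)/(6·2)=-613/3090, b=Δ4−h4·(2M4+M5)/6=-269/3090
t_q=15/2 → seg 2, τ=3/2; S=-5+331/3090·τ+2596/1545·τ²+-9727/27810·τ³=-18451/8240

  seg 0: a=-3 b=7993/3090 c=0 d=-1291/9270
  seg 1: a=1 b=-1813/1545 c=-1291/1030 d=1813/5562
  seg 2: a=-5 b=331/3090 c=2596/1545 d=-9727/27810
  seg 3: a=1 b=1151/1545 c=-907/618 d=8213/27810
  seg 4: a=-2 b=-269/3090 c=613/515 d=-613/3090
S(15/2) = -18451/8240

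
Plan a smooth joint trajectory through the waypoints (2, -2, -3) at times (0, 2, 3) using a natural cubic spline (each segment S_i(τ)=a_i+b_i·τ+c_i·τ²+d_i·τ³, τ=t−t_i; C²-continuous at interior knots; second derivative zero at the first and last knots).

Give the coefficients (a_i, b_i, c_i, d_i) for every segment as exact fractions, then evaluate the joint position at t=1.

Δ: Δ0=-2, Δ1=-1
row 1: diag=6, rhs=6; c'=1/6, d'=1
back: M1=1
M: M0=0, M1=1, M2=0
seg 0: a=2, c=M0/2=0, d=(M1−M0)/(6·2)=1/12, b=Δ0−h0·(2M0+M1)/6=-7/3
seg 1: a=-2, c=M1/2=1/2, d=(M2−M1)/(6·1)=-1/6, b=Δ1−h1·(2M1+M2)/6=-4/3
t_q=1 → seg 0, τ=1; S=2+-7/3·τ+0·τ²+1/12·τ³=-1/4

  seg 0: a=2 b=-7/3 c=0 d=1/12
  seg 1: a=-2 b=-4/3 c=1/2 d=-1/6
S(1) = -1/4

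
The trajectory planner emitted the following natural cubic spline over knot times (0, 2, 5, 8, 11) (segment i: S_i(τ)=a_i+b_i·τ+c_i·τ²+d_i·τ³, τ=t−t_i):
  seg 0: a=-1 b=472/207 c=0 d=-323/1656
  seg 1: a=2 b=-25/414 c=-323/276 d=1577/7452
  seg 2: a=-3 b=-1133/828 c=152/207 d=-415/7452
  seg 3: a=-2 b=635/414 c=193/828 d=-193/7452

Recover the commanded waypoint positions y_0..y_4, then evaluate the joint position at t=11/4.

y_0=-1 y_1=2 y_2=-3 y_3=-2 y_4=4
S(11/4) = 8159/5888

y_0 = S_0(0) = a_0 = -1
y_1 = S_1(0) = a_1 = 2
y_2 = S_2(0) = a_2 = -3
y_3 = S_3(0) = a_3 = -2
y_4 = S_3(3) = 4
t_q=11/4 is in segment 1 (τ=3/4); S_1(τ)=8159/5888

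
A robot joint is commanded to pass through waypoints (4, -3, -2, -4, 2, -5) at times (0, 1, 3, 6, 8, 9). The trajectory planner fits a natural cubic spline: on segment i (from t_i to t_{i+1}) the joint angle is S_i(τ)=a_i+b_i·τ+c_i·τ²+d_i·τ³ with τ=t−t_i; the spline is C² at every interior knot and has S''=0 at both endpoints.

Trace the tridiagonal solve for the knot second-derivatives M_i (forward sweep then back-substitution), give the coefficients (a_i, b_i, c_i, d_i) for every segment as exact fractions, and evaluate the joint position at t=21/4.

Δ: Δ0=-7, Δ1=1/2, Δ2=-2/3, Δ3=3, Δ4=-7
row 1: diag=6, rhs=45; c'=1/3, d'=15/2
row 2: denom=10−2·1/3=28/3; d'=(-7−2·15/2)/(28/3)=-33/14
row 3: denom=10−3·9/28=253/28; d'=(22−3·-33/14)/(253/28)=74/23
row 4: denom=6−2·56/253=1406/253; d'=(-60−2·74/23)/(1406/253)=-8404/703
back: M4=-8404/703
back: M3=74/23−56/253·-8404/703=4122/703
back: M2=-33/14−9/28·4122/703=-2982/703
back: M1=15/2−1/3·-2982/703=12533/1406
M: M0=0, M1=12533/1406, M2=-2982/703, M3=4122/703, M4=-8404/703, M5=0
seg 0: a=4, c=M0/2=0, d=(M1−M0)/(6·1)=12533/8436, b=Δ0−h0·(2M0+M1)/6=-71585/8436
seg 1: a=-3, c=M1/2=12533/2812, d=(M2−M1)/(6·2)=-18497/16872, b=Δ1−h1·(2M1+M2)/6=-16993/4218
seg 2: a=-2, c=M2/2=-1491/703, d=(M3−M2)/(6·3)=32/57, b=Δ2−h2·(2M2+M3)/6=1357/2109
seg 3: a=-4, c=M3/2=2061/703, d=(M4−M3)/(6·2)=-6263/4218, b=Δ3−h3·(2M3+M4)/6=6487/2109
seg 4: a=2, c=M4/2=-4202/703, d=(M5−M4)/(6·1)=4202/2109, b=Δ4−h4·(2M4+M5)/6=-6359/2109
t_q=21/4 → seg 2, τ=9/4; S=-2+1357/2109·τ+-1491/703·τ²+32/57·τ³=-55055/11248

  seg 0: a=4 b=-71585/8436 c=0 d=12533/8436
  seg 1: a=-3 b=-16993/4218 c=12533/2812 d=-18497/16872
  seg 2: a=-2 b=1357/2109 c=-1491/703 d=32/57
  seg 3: a=-4 b=6487/2109 c=2061/703 d=-6263/4218
  seg 4: a=2 b=-6359/2109 c=-4202/703 d=4202/2109
S(21/4) = -55055/11248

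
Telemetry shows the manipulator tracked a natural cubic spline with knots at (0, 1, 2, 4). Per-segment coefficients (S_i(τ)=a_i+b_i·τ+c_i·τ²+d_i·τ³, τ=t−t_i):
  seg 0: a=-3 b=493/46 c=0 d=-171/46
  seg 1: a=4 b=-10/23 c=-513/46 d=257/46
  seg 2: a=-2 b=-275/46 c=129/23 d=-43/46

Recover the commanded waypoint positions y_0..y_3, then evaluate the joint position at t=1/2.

y_0=-3 y_1=4 y_2=-2 y_3=1
S(1/2) = 697/368

y_0 = S_0(0) = a_0 = -3
y_1 = S_1(0) = a_1 = 4
y_2 = S_2(0) = a_2 = -2
y_3 = S_2(2) = 1
t_q=1/2 is in segment 0 (τ=1/2); S_0(τ)=697/368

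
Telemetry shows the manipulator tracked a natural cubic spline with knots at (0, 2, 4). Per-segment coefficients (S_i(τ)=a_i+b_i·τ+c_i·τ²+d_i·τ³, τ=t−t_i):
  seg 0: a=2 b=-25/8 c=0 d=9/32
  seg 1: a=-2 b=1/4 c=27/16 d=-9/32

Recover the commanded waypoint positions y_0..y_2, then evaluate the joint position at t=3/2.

y_0=2 y_1=-2 y_2=3
S(3/2) = -445/256

y_0 = S_0(0) = a_0 = 2
y_1 = S_1(0) = a_1 = -2
y_2 = S_1(2) = 3
t_q=3/2 is in segment 0 (τ=3/2); S_0(τ)=-445/256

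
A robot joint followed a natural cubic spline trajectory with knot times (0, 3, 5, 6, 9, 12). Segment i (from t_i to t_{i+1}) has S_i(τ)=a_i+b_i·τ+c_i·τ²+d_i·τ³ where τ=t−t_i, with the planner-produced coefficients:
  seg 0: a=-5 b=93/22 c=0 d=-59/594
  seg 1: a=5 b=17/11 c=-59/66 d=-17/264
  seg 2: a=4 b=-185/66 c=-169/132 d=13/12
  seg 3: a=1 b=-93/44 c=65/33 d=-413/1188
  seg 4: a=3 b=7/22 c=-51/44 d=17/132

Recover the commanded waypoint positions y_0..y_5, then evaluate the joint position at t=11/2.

y_0 = S_0(0) = a_0 = -5
y_1 = S_1(0) = a_1 = 5
y_2 = S_2(0) = a_2 = 4
y_3 = S_3(0) = a_3 = 1
y_4 = S_4(0) = a_4 = 3
y_5 = S_4(3) = -3
t_q=11/2 is in segment 2 (τ=1/2); S_2(τ)=2549/1056

y_0=-5 y_1=5 y_2=4 y_3=1 y_4=3 y_5=-3
S(11/2) = 2549/1056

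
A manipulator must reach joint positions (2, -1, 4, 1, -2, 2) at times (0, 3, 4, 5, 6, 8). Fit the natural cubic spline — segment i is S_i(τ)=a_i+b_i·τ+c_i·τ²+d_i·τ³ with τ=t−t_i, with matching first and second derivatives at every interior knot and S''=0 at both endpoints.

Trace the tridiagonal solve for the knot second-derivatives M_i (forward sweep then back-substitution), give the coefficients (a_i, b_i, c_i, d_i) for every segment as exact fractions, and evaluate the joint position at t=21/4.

Δ: Δ0=-1, Δ1=5, Δ2=-3, Δ3=-3, Δ4=2
row 1: diag=8, rhs=36; c'=1/8, d'=9/2
row 2: denom=4−1·1/8=31/8; d'=(-48−1·9/2)/(31/8)=-420/31
row 3: denom=4−1·8/31=116/31; d'=(0−1·-420/31)/(116/31)=105/29
row 4: denom=6−1·31/116=665/116; d'=(30−1·105/29)/(665/116)=612/133
back: M4=612/133
back: M3=105/29−31/116·612/133=318/133
back: M2=-420/31−8/31·318/133=-1884/133
back: M1=9/2−1/8·-1884/133=834/133
M: M0=0, M1=834/133, M2=-1884/133, M3=318/133, M4=612/133, M5=0
seg 0: a=2, c=M0/2=0, d=(M1−M0)/(6·3)=139/399, b=Δ0−h0·(2M0+M1)/6=-550/133
seg 1: a=-1, c=M1/2=417/133, d=(M2−M1)/(6·1)=-453/133, b=Δ1−h1·(2M1+M2)/6=701/133
seg 2: a=4, c=M2/2=-942/133, d=(M3−M2)/(6·1)=367/133, b=Δ2−h2·(2M2+M3)/6=176/133
seg 3: a=1, c=M3/2=159/133, d=(M4−M3)/(6·1)=7/19, b=Δ3−h3·(2M3+M4)/6=-607/133
seg 4: a=-2, c=M4/2=306/133, d=(M5−M4)/(6·2)=-51/133, b=Δ4−h4·(2M4+M5)/6=-142/133
t_q=21/4 → seg 3, τ=1/4; S=1+-607/133·τ+159/133·τ²+7/19·τ³=-515/8512

  seg 0: a=2 b=-550/133 c=0 d=139/399
  seg 1: a=-1 b=701/133 c=417/133 d=-453/133
  seg 2: a=4 b=176/133 c=-942/133 d=367/133
  seg 3: a=1 b=-607/133 c=159/133 d=7/19
  seg 4: a=-2 b=-142/133 c=306/133 d=-51/133
S(21/4) = -515/8512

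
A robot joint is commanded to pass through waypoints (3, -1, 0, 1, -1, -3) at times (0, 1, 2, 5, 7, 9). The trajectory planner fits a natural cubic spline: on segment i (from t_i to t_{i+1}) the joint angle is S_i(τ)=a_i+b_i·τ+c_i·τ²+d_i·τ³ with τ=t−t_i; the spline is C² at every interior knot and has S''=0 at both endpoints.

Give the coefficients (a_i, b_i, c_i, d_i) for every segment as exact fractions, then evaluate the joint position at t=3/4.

Δ: Δ0=-4, Δ1=1, Δ2=1/3, Δ3=-1, Δ4=-1
row 1: diag=4, rhs=30; c'=1/4, d'=15/2
row 2: denom=8−1·1/4=31/4; d'=(-4−1·15/2)/(31/4)=-46/31
row 3: denom=10−3·12/31=274/31; d'=(-8−3·-46/31)/(274/31)=-55/137
row 4: denom=8−2·31/137=1034/137; d'=(0−2·-55/137)/(1034/137)=5/47
back: M4=5/47
back: M3=-55/137−31/137·5/47=-20/47
back: M2=-46/31−12/31·-20/47=-62/47
back: M1=15/2−1/4·-62/47=368/47
M: M0=0, M1=368/47, M2=-62/47, M3=-20/47, M4=5/47, M5=0
seg 0: a=3, c=M0/2=0, d=(M1−M0)/(6·1)=184/141, b=Δ0−h0·(2M0+M1)/6=-748/141
seg 1: a=-1, c=M1/2=184/47, d=(M2−M1)/(6·1)=-215/141, b=Δ1−h1·(2M1+M2)/6=-196/141
seg 2: a=0, c=M2/2=-31/47, d=(M3−M2)/(6·3)=7/141, b=Δ2−h2·(2M2+M3)/6=263/141
seg 3: a=1, c=M3/2=-10/47, d=(M4−M3)/(6·2)=25/564, b=Δ3−h3·(2M3+M4)/6=-106/141
seg 4: a=-1, c=M4/2=5/94, d=(M5−M4)/(6·2)=-5/564, b=Δ4−h4·(2M4+M5)/6=-151/141
t_q=3/4 → seg 0, τ=3/4; S=3+-748/141·τ+0·τ²+184/141·τ³=-161/376

  seg 0: a=3 b=-748/141 c=0 d=184/141
  seg 1: a=-1 b=-196/141 c=184/47 d=-215/141
  seg 2: a=0 b=263/141 c=-31/47 d=7/141
  seg 3: a=1 b=-106/141 c=-10/47 d=25/564
  seg 4: a=-1 b=-151/141 c=5/94 d=-5/564
S(3/4) = -161/376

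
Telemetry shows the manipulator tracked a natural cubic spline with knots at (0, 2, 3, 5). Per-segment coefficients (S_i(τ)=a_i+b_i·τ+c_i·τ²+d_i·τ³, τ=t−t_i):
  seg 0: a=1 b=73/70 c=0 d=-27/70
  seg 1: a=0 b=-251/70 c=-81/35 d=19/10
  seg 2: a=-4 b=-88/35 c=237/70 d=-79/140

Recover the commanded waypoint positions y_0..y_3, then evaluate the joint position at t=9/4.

y_0=1 y_1=0 y_2=-4 y_3=0
S(9/4) = -4531/4480

y_0 = S_0(0) = a_0 = 1
y_1 = S_1(0) = a_1 = 0
y_2 = S_2(0) = a_2 = -4
y_3 = S_2(2) = 0
t_q=9/4 is in segment 1 (τ=1/4); S_1(τ)=-4531/4480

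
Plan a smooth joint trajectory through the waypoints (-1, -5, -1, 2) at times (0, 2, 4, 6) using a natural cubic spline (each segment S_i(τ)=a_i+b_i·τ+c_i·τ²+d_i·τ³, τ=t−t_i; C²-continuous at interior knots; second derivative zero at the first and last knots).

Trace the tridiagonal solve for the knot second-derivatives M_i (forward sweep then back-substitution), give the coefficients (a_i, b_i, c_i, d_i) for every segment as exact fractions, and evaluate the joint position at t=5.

  seg 0: a=-1 b=-31/10 c=0 d=11/40
  seg 1: a=-5 b=1/5 c=33/20 d=-3/8
  seg 2: a=-1 b=23/10 c=-3/5 d=1/10
S(5) = 4/5

Δ: Δ0=-2, Δ1=2, Δ2=3/2
row 1: diag=8, rhs=24; c'=1/4, d'=3
row 2: denom=8−2·1/4=15/2; d'=(-3−2·3)/(15/2)=-6/5
back: M2=-6/5
back: M1=3−1/4·-6/5=33/10
M: M0=0, M1=33/10, M2=-6/5, M3=0
seg 0: a=-1, c=M0/2=0, d=(M1−M0)/(6·2)=11/40, b=Δ0−h0·(2M0+M1)/6=-31/10
seg 1: a=-5, c=M1/2=33/20, d=(M2−M1)/(6·2)=-3/8, b=Δ1−h1·(2M1+M2)/6=1/5
seg 2: a=-1, c=M2/2=-3/5, d=(M3−M2)/(6·2)=1/10, b=Δ2−h2·(2M2+M3)/6=23/10
t_q=5 → seg 2, τ=1; S=-1+23/10·τ+-3/5·τ²+1/10·τ³=4/5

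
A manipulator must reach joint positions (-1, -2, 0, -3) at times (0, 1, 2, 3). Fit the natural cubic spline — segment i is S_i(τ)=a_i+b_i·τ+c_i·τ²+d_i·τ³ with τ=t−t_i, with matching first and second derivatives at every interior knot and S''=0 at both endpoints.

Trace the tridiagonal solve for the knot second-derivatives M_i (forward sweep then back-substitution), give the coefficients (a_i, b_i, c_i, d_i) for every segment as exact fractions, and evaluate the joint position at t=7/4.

  seg 0: a=-1 b=-32/15 c=0 d=17/15
  seg 1: a=-2 b=19/15 c=17/5 d=-8/3
  seg 2: a=0 b=1/15 c=-23/5 d=23/15
S(7/4) = -21/80

Δ: Δ0=-1, Δ1=2, Δ2=-3
row 1: diag=4, rhs=18; c'=1/4, d'=9/2
row 2: denom=4−1·1/4=15/4; d'=(-30−1·9/2)/(15/4)=-46/5
back: M2=-46/5
back: M1=9/2−1/4·-46/5=34/5
M: M0=0, M1=34/5, M2=-46/5, M3=0
seg 0: a=-1, c=M0/2=0, d=(M1−M0)/(6·1)=17/15, b=Δ0−h0·(2M0+M1)/6=-32/15
seg 1: a=-2, c=M1/2=17/5, d=(M2−M1)/(6·1)=-8/3, b=Δ1−h1·(2M1+M2)/6=19/15
seg 2: a=0, c=M2/2=-23/5, d=(M3−M2)/(6·1)=23/15, b=Δ2−h2·(2M2+M3)/6=1/15
t_q=7/4 → seg 1, τ=3/4; S=-2+19/15·τ+17/5·τ²+-8/3·τ³=-21/80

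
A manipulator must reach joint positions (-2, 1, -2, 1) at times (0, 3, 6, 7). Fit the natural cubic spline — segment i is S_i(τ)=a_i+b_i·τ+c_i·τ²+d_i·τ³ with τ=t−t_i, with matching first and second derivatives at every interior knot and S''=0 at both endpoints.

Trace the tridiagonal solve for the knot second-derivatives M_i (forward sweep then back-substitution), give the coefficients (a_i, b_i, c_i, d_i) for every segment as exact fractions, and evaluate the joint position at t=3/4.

Δ: Δ0=1, Δ1=-1, Δ2=3
row 1: diag=12, rhs=-12; c'=1/4, d'=-1
row 2: denom=8−3·1/4=29/4; d'=(24−3·-1)/(29/4)=108/29
back: M2=108/29
back: M1=-1−1/4·108/29=-56/29
M: M0=0, M1=-56/29, M2=108/29, M3=0
seg 0: a=-2, c=M0/2=0, d=(M1−M0)/(6·3)=-28/261, b=Δ0−h0·(2M0+M1)/6=57/29
seg 1: a=1, c=M1/2=-28/29, d=(M2−M1)/(6·3)=82/261, b=Δ1−h1·(2M1+M2)/6=-27/29
seg 2: a=-2, c=M2/2=54/29, d=(M3−M2)/(6·1)=-18/29, b=Δ2−h2·(2M2+M3)/6=51/29
t_q=3/4 → seg 0, τ=3/4; S=-2+57/29·τ+0·τ²+-28/261·τ³=-265/464

  seg 0: a=-2 b=57/29 c=0 d=-28/261
  seg 1: a=1 b=-27/29 c=-28/29 d=82/261
  seg 2: a=-2 b=51/29 c=54/29 d=-18/29
S(3/4) = -265/464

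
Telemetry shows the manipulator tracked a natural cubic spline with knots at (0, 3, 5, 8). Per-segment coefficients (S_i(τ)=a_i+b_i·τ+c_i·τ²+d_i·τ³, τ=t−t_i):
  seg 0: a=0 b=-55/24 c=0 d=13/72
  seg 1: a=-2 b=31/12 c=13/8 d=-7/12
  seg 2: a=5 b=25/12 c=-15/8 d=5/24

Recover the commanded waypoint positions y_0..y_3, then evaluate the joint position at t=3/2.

y_0 = S_0(0) = a_0 = 0
y_1 = S_1(0) = a_1 = -2
y_2 = S_2(0) = a_2 = 5
y_3 = S_2(3) = 0
t_q=3/2 is in segment 0 (τ=3/2); S_0(τ)=-181/64

y_0=0 y_1=-2 y_2=5 y_3=0
S(3/2) = -181/64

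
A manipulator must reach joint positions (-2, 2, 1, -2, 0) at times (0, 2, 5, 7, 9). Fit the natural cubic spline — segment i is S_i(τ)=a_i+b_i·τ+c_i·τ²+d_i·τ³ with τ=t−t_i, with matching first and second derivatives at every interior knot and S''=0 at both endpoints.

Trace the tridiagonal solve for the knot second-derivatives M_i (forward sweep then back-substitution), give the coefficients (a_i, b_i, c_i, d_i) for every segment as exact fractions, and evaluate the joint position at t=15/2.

Δ: Δ0=2, Δ1=-1/3, Δ2=-3/2, Δ3=1
row 1: diag=10, rhs=-14; c'=3/10, d'=-7/5
row 2: denom=10−3·3/10=91/10; d'=(-7−3·-7/5)/(91/10)=-4/13
row 3: denom=8−2·20/91=688/91; d'=(15−2·-4/13)/(688/91)=1421/688
back: M3=1421/688
back: M2=-4/13−20/91·1421/688=-131/172
back: M1=-7/5−3/10·-131/172=-403/344
M: M0=0, M1=-403/344, M2=-131/172, M3=1421/688, M4=0
seg 0: a=-2, c=M0/2=0, d=(M1−M0)/(6·2)=-403/4128, b=Δ0−h0·(2M0+M1)/6=2467/1032
seg 1: a=2, c=M1/2=-403/688, d=(M2−M1)/(6·3)=47/2064, b=Δ1−h1·(2M1+M2)/6=629/516
seg 2: a=1, c=M2/2=-131/344, d=(M3−M2)/(6·2)=1945/8256, b=Δ2−h2·(2M2+M3)/6=-3469/2064
seg 3: a=-2, c=M3/2=1421/1376, d=(M4−M3)/(6·2)=-1421/8256, b=Δ3−h3·(2M3+M4)/6=-389/1032
t_q=15/2 → seg 3, τ=1/2; S=-2+-389/1032·τ+1421/1376·τ²+-1421/8256·τ³=-42971/22016

  seg 0: a=-2 b=2467/1032 c=0 d=-403/4128
  seg 1: a=2 b=629/516 c=-403/688 d=47/2064
  seg 2: a=1 b=-3469/2064 c=-131/344 d=1945/8256
  seg 3: a=-2 b=-389/1032 c=1421/1376 d=-1421/8256
S(15/2) = -42971/22016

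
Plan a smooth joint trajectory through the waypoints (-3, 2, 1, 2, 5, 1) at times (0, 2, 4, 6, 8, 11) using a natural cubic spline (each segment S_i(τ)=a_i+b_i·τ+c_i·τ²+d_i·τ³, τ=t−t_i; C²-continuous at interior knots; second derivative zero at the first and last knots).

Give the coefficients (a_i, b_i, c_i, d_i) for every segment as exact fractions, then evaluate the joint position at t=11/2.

Δ: Δ0=5/2, Δ1=-1/2, Δ2=1/2, Δ3=3/2, Δ4=-4/3
row 1: diag=8, rhs=-18; c'=1/4, d'=-9/4
row 2: denom=8−2·1/4=15/2; d'=(6−2·-9/4)/(15/2)=7/5
row 3: denom=8−2·4/15=112/15; d'=(6−2·7/5)/(112/15)=3/7
row 4: denom=10−2·15/56=265/28; d'=(-17−2·3/7)/(265/28)=-100/53
back: M4=-100/53
back: M3=3/7−15/56·-100/53=99/106
back: M2=7/5−4/15·99/106=61/53
back: M1=-9/4−1/4·61/53=-269/106
M: M0=0, M1=-269/106, M2=61/53, M3=99/106, M4=-100/53, M5=0
seg 0: a=-3, c=M0/2=0, d=(M1−M0)/(6·2)=-269/1272, b=Δ0−h0·(2M0+M1)/6=532/159
seg 1: a=2, c=M1/2=-269/212, d=(M2−M1)/(6·2)=391/1272, b=Δ1−h1·(2M1+M2)/6=257/318
seg 2: a=1, c=M2/2=61/106, d=(M3−M2)/(6·2)=-23/1272, b=Δ2−h2·(2M2+M3)/6=-92/159
seg 3: a=2, c=M3/2=99/212, d=(M4−M3)/(6·2)=-299/1272, b=Δ3−h3·(2M3+M4)/6=479/318
seg 4: a=5, c=M4/2=-50/53, d=(M5−M4)/(6·3)=50/477, b=Δ4−h4·(2M4+M5)/6=88/159
t_q=11/2 → seg 2, τ=3/2; S=1+-92/159·τ+61/106·τ²+-23/1272·τ³=4633/3392

  seg 0: a=-3 b=532/159 c=0 d=-269/1272
  seg 1: a=2 b=257/318 c=-269/212 d=391/1272
  seg 2: a=1 b=-92/159 c=61/106 d=-23/1272
  seg 3: a=2 b=479/318 c=99/212 d=-299/1272
  seg 4: a=5 b=88/159 c=-50/53 d=50/477
S(11/2) = 4633/3392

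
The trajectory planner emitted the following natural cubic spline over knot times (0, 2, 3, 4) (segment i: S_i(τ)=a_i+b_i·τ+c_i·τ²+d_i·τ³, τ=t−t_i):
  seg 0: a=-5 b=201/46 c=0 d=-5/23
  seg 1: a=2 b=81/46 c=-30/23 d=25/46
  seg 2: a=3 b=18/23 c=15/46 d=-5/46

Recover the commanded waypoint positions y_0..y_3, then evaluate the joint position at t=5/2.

y_0 = S_0(0) = a_0 = -5
y_1 = S_1(0) = a_1 = 2
y_2 = S_2(0) = a_2 = 3
y_3 = S_2(1) = 4
t_q=5/2 is in segment 1 (τ=1/2); S_1(τ)=965/368

y_0=-5 y_1=2 y_2=3 y_3=4
S(5/2) = 965/368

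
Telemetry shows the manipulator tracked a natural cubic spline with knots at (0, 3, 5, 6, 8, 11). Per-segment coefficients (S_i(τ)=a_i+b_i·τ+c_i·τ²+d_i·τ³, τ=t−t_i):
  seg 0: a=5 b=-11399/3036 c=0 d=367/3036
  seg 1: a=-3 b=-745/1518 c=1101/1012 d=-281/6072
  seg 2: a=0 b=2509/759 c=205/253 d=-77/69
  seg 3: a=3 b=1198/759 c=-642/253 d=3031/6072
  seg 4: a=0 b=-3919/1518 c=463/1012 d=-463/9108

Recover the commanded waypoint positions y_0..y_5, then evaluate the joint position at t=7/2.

y_0 = S_0(0) = a_0 = 5
y_1 = S_1(0) = a_1 = -3
y_2 = S_2(0) = a_2 = 0
y_3 = S_3(0) = a_3 = 3
y_4 = S_4(0) = a_4 = 0
y_5 = S_4(3) = -5
t_q=7/2 is in segment 1 (τ=1/2); S_1(τ)=-48239/16192

y_0=5 y_1=-3 y_2=0 y_3=3 y_4=0 y_5=-5
S(7/2) = -48239/16192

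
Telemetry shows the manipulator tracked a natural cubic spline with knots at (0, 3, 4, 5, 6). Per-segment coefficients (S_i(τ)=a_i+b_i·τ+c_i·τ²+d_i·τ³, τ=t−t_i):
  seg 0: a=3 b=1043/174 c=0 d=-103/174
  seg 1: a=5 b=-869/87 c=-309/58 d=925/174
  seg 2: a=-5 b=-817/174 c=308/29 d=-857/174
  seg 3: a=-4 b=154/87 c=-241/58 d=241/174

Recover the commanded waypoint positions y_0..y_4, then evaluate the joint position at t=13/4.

y_0=3 y_1=5 y_2=-5 y_3=-4 y_4=-5
S(13/4) = 8363/3712

y_0 = S_0(0) = a_0 = 3
y_1 = S_1(0) = a_1 = 5
y_2 = S_2(0) = a_2 = -5
y_3 = S_3(0) = a_3 = -4
y_4 = S_3(1) = -5
t_q=13/4 is in segment 1 (τ=1/4); S_1(τ)=8363/3712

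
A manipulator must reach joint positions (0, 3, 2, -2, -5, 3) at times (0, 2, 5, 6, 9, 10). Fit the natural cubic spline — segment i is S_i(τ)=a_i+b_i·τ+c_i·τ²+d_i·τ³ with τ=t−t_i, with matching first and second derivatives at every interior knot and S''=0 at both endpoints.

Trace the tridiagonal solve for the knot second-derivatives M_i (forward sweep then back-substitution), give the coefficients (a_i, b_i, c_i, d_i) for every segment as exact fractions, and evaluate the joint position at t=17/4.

  seg 0: a=0 b=12259/7650 c=0 d=-98/3825
  seg 1: a=3 b=9907/7650 c=-196/1275 d=-8929/68850
  seg 2: a=2 b=-704/225 c=-2021/1530 d=1147/2550
  seg 3: a=-2 b=-33823/7650 c=109/3825 d=25519/68850
  seg 4: a=-5 b=22021/3825 c=8579/2550 d=-8579/7650
S(17/4) = 39803/10880

Δ: Δ0=3/2, Δ1=-1/3, Δ2=-4, Δ3=-1, Δ4=8
row 1: diag=10, rhs=-11; c'=3/10, d'=-11/10
row 2: denom=8−3·3/10=71/10; d'=(-22−3·-11/10)/(71/10)=-187/71
row 3: denom=8−1·10/71=558/71; d'=(18−1·-187/71)/(558/71)=1465/558
row 4: denom=8−3·71/186=425/62; d'=(54−3·1465/558)/(425/62)=8579/1275
back: M4=8579/1275
back: M3=1465/558−71/186·8579/1275=218/3825
back: M2=-187/71−10/71·218/3825=-2021/765
back: M1=-11/10−3/10·-2021/765=-392/1275
M: M0=0, M1=-392/1275, M2=-2021/765, M3=218/3825, M4=8579/1275, M5=0
seg 0: a=0, c=M0/2=0, d=(M1−M0)/(6·2)=-98/3825, b=Δ0−h0·(2M0+M1)/6=12259/7650
seg 1: a=3, c=M1/2=-196/1275, d=(M2−M1)/(6·3)=-8929/68850, b=Δ1−h1·(2M1+M2)/6=9907/7650
seg 2: a=2, c=M2/2=-2021/1530, d=(M3−M2)/(6·1)=1147/2550, b=Δ2−h2·(2M2+M3)/6=-704/225
seg 3: a=-2, c=M3/2=109/3825, d=(M4−M3)/(6·3)=25519/68850, b=Δ3−h3·(2M3+M4)/6=-33823/7650
seg 4: a=-5, c=M4/2=8579/2550, d=(M5−M4)/(6·1)=-8579/7650, b=Δ4−h4·(2M4+M5)/6=22021/3825
t_q=17/4 → seg 1, τ=9/4; S=3+9907/7650·τ+-196/1275·τ²+-8929/68850·τ³=39803/10880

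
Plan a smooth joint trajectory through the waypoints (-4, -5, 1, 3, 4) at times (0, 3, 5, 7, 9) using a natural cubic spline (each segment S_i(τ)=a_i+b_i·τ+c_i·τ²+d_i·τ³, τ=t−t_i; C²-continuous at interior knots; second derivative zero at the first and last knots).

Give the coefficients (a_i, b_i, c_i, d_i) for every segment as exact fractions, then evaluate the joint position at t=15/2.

Δ: Δ0=-1/3, Δ1=3, Δ2=1, Δ3=1/2
row 1: diag=10, rhs=20; c'=1/5, d'=2
row 2: denom=8−2·1/5=38/5; d'=(-12−2·2)/(38/5)=-40/19
row 3: denom=8−2·5/19=142/19; d'=(-3−2·-40/19)/(142/19)=23/142
back: M3=23/142
back: M2=-40/19−5/19·23/142=-305/142
back: M1=2−1/5·-305/142=345/142
M: M0=0, M1=345/142, M2=-305/142, M3=23/142, M4=0
seg 0: a=-4, c=M0/2=0, d=(M1−M0)/(6·3)=115/852, b=Δ0−h0·(2M0+M1)/6=-1319/852
seg 1: a=-5, c=M1/2=345/284, d=(M2−M1)/(6·2)=-325/852, b=Δ1−h1·(2M1+M2)/6=893/426
seg 2: a=1, c=M2/2=-305/284, d=(M3−M2)/(6·2)=41/213, b=Δ2−h2·(2M2+M3)/6=1013/426
seg 3: a=3, c=M3/2=23/284, d=(M4−M3)/(6·2)=-23/1704, b=Δ3−h3·(2M3+M4)/6=167/426
t_q=15/2 → seg 3, τ=1/2; S=3+167/426·τ+23/284·τ²+-23/1704·τ³=14607/4544

  seg 0: a=-4 b=-1319/852 c=0 d=115/852
  seg 1: a=-5 b=893/426 c=345/284 d=-325/852
  seg 2: a=1 b=1013/426 c=-305/284 d=41/213
  seg 3: a=3 b=167/426 c=23/284 d=-23/1704
S(15/2) = 14607/4544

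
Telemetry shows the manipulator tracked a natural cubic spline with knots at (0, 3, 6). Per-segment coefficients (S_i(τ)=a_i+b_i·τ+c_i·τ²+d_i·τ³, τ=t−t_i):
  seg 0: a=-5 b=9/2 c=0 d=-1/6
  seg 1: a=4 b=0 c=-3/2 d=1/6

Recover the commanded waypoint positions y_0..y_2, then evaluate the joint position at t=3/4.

y_0=-5 y_1=4 y_2=-5
S(3/4) = -217/128

y_0 = S_0(0) = a_0 = -5
y_1 = S_1(0) = a_1 = 4
y_2 = S_1(3) = -5
t_q=3/4 is in segment 0 (τ=3/4); S_0(τ)=-217/128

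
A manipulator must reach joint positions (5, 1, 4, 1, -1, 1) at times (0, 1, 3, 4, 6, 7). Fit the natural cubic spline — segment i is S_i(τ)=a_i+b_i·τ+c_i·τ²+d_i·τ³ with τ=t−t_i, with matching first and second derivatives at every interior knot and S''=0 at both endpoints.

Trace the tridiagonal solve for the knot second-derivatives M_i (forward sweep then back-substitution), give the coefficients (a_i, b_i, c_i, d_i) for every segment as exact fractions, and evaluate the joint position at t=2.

  seg 0: a=5 b=-5275/988 c=0 d=1323/988
  seg 1: a=1 b=-653/494 c=3969/988 d=-2575/1976
  seg 2: a=4 b=-220/247 c=-939/247 d=22/13
  seg 3: a=1 b=-844/247 c=315/247 d=-33/988
  seg 4: a=-1 b=317/247 c=531/494 d=-177/494
S(2) = 4727/1976

Δ: Δ0=-4, Δ1=3/2, Δ2=-3, Δ3=-1, Δ4=2
row 1: diag=6, rhs=33; c'=1/3, d'=11/2
row 2: denom=6−2·1/3=16/3; d'=(-27−2·11/2)/(16/3)=-57/8
row 3: denom=6−1·3/16=93/16; d'=(12−1·-57/8)/(93/16)=102/31
row 4: denom=6−2·32/93=494/93; d'=(18−2·102/31)/(494/93)=531/247
back: M4=531/247
back: M3=102/31−32/93·531/247=630/247
back: M2=-57/8−3/16·630/247=-1878/247
back: M1=11/2−1/3·-1878/247=3969/494
M: M0=0, M1=3969/494, M2=-1878/247, M3=630/247, M4=531/247, M5=0
seg 0: a=5, c=M0/2=0, d=(M1−M0)/(6·1)=1323/988, b=Δ0−h0·(2M0+M1)/6=-5275/988
seg 1: a=1, c=M1/2=3969/988, d=(M2−M1)/(6·2)=-2575/1976, b=Δ1−h1·(2M1+M2)/6=-653/494
seg 2: a=4, c=M2/2=-939/247, d=(M3−M2)/(6·1)=22/13, b=Δ2−h2·(2M2+M3)/6=-220/247
seg 3: a=1, c=M3/2=315/247, d=(M4−M3)/(6·2)=-33/988, b=Δ3−h3·(2M3+M4)/6=-844/247
seg 4: a=-1, c=M4/2=531/494, d=(M5−M4)/(6·1)=-177/494, b=Δ4−h4·(2M4+M5)/6=317/247
t_q=2 → seg 1, τ=1; S=1+-653/494·τ+3969/988·τ²+-2575/1976·τ³=4727/1976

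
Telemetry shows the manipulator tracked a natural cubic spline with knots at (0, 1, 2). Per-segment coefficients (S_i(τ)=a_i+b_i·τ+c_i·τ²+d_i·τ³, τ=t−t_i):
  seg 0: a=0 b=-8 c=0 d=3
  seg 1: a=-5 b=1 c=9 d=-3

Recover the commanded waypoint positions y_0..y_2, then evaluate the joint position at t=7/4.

y_0=0 y_1=-5 y_2=2
S(7/4) = -29/64

y_0 = S_0(0) = a_0 = 0
y_1 = S_1(0) = a_1 = -5
y_2 = S_1(1) = 2
t_q=7/4 is in segment 1 (τ=3/4); S_1(τ)=-29/64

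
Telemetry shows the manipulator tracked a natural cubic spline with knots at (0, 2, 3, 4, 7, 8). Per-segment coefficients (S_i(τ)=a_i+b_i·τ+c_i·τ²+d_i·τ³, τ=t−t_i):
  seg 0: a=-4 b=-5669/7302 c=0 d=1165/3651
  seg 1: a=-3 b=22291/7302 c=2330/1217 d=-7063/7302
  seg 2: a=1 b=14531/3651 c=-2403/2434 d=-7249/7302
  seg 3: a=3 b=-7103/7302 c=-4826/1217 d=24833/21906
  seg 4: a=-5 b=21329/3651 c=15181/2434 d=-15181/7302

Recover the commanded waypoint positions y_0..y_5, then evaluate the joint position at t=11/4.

y_0 = S_0(0) = a_0 = -4
y_1 = S_1(0) = a_1 = -3
y_2 = S_2(0) = a_2 = 1
y_3 = S_3(0) = a_3 = 3
y_4 = S_4(0) = a_4 = -5
y_5 = S_4(1) = 5
t_q=11/4 is in segment 1 (τ=3/4); S_1(τ)=-6479/155776

y_0=-4 y_1=-3 y_2=1 y_3=3 y_4=-5 y_5=5
S(11/4) = -6479/155776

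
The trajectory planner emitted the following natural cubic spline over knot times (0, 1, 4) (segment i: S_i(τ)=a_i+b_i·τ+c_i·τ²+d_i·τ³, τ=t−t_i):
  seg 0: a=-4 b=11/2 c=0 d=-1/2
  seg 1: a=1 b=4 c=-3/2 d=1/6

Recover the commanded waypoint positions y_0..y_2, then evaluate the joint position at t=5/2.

y_0=-4 y_1=1 y_2=4
S(5/2) = 67/16

y_0 = S_0(0) = a_0 = -4
y_1 = S_1(0) = a_1 = 1
y_2 = S_1(3) = 4
t_q=5/2 is in segment 1 (τ=3/2); S_1(τ)=67/16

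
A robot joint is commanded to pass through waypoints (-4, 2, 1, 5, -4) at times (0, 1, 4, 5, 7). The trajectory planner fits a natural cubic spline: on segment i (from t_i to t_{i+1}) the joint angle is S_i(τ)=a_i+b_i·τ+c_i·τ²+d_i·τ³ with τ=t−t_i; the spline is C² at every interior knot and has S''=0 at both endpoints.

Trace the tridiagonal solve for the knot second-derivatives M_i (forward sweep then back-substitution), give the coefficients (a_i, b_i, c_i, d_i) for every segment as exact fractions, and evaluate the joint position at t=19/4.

Δ: Δ0=6, Δ1=-1/3, Δ2=4, Δ3=-9/2
row 1: diag=8, rhs=-38; c'=3/8, d'=-19/4
row 2: denom=8−3·3/8=55/8; d'=(26−3·-19/4)/(55/8)=322/55
row 3: denom=6−1·8/55=322/55; d'=(-51−1·322/55)/(322/55)=-3127/322
back: M3=-3127/322
back: M2=322/55−8/55·-3127/322=1170/161
back: M1=-19/4−3/8·1170/161=-2407/322
M: M0=0, M1=-2407/322, M2=1170/161, M3=-3127/322, M4=0
seg 0: a=-4, c=M0/2=0, d=(M1−M0)/(6·1)=-2407/1932, b=Δ0−h0·(2M0+M1)/6=13999/1932
seg 1: a=2, c=M1/2=-2407/644, d=(M2−M1)/(6·3)=4747/5796, b=Δ1−h1·(2M1+M2)/6=3389/966
seg 2: a=1, c=M2/2=585/161, d=(M3−M2)/(6·1)=-781/276, b=Δ2−h2·(2M2+M3)/6=6175/1932
seg 3: a=5, c=M3/2=-3127/644, d=(M4−M3)/(6·2)=3127/3864, b=Δ3−h3·(2M3+M4)/6=1907/966
t_q=19/4 → seg 2, τ=3/4; S=1+6175/1932·τ+585/161·τ²+-781/276·τ³=7611/1792

  seg 0: a=-4 b=13999/1932 c=0 d=-2407/1932
  seg 1: a=2 b=3389/966 c=-2407/644 d=4747/5796
  seg 2: a=1 b=6175/1932 c=585/161 d=-781/276
  seg 3: a=5 b=1907/966 c=-3127/644 d=3127/3864
S(19/4) = 7611/1792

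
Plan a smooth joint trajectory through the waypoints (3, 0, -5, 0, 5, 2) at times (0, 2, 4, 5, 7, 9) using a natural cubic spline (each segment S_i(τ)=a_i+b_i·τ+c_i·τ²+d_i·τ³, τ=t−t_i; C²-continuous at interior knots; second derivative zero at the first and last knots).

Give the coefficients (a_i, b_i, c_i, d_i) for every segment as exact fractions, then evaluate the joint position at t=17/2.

Δ: Δ0=-3/2, Δ1=-5/2, Δ2=5, Δ3=5/2, Δ4=-3/2
row 1: diag=8, rhs=-6; c'=1/4, d'=-3/4
row 2: denom=6−2·1/4=11/2; d'=(45−2·-3/4)/(11/2)=93/11
row 3: denom=6−1·2/11=64/11; d'=(-15−1·93/11)/(64/11)=-129/32
row 4: denom=8−2·11/32=117/16; d'=(-24−2·-129/32)/(117/16)=-85/39
back: M4=-85/39
back: M3=-129/32−11/32·-85/39=-128/39
back: M2=93/11−2/11·-128/39=353/39
back: M1=-3/4−1/4·353/39=-235/78
M: M0=0, M1=-235/78, M2=353/39, M3=-128/39, M4=-85/39, M5=0
seg 0: a=3, c=M0/2=0, d=(M1−M0)/(6·2)=-235/936, b=Δ0−h0·(2M0+M1)/6=-58/117
seg 1: a=0, c=M1/2=-235/156, d=(M2−M1)/(6·2)=941/936, b=Δ1−h1·(2M1+M2)/6=-821/234
seg 2: a=-5, c=M2/2=353/78, d=(M3−M2)/(6·1)=-37/18, b=Δ2−h2·(2M2+M3)/6=296/117
seg 3: a=0, c=M3/2=-64/39, d=(M4−M3)/(6·2)=43/468, b=Δ3−h3·(2M3+M4)/6=1267/234
seg 4: a=5, c=M4/2=-85/78, d=(M5−M4)/(6·2)=85/468, b=Δ4−h4·(2M4+M5)/6=-11/234
t_q=17/2 → seg 4, τ=3/2; S=5+-11/234·τ+-85/78·τ²+85/468·τ³=3857/1248

  seg 0: a=3 b=-58/117 c=0 d=-235/936
  seg 1: a=0 b=-821/234 c=-235/156 d=941/936
  seg 2: a=-5 b=296/117 c=353/78 d=-37/18
  seg 3: a=0 b=1267/234 c=-64/39 d=43/468
  seg 4: a=5 b=-11/234 c=-85/78 d=85/468
S(17/2) = 3857/1248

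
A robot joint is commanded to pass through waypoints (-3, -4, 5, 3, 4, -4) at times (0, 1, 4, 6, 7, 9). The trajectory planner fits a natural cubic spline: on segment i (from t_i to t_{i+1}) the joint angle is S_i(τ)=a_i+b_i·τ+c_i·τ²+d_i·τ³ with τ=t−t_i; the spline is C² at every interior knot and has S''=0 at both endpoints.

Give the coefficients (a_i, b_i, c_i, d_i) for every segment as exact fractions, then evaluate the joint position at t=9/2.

Δ: Δ0=-1, Δ1=3, Δ2=-1, Δ3=1, Δ4=-4
row 1: diag=8, rhs=24; c'=3/8, d'=3
row 2: denom=10−3·3/8=71/8; d'=(-24−3·3)/(71/8)=-264/71
row 3: denom=6−2·16/71=394/71; d'=(12−2·-264/71)/(394/71)=690/197
row 4: denom=6−1·71/394=2293/394; d'=(-30−1·690/197)/(2293/394)=-13200/2293
back: M4=-13200/2293
back: M3=690/197−71/394·-13200/2293=10410/2293
back: M2=-264/71−16/71·10410/2293=-10872/2293
back: M1=3−3/8·-10872/2293=10956/2293
M: M0=0, M1=10956/2293, M2=-10872/2293, M3=10410/2293, M4=-13200/2293, M5=0
seg 0: a=-3, c=M0/2=0, d=(M1−M0)/(6·1)=1826/2293, b=Δ0−h0·(2M0+M1)/6=-4119/2293
seg 1: a=-4, c=M1/2=5478/2293, d=(M2−M1)/(6·3)=-3638/6879, b=Δ1−h1·(2M1+M2)/6=1359/2293
seg 2: a=5, c=M2/2=-5436/2293, d=(M3−M2)/(6·2)=3547/4586, b=Δ2−h2·(2M2+M3)/6=1485/2293
seg 3: a=3, c=M3/2=5205/2293, d=(M4−M3)/(6·1)=-3935/2293, b=Δ3−h3·(2M3+M4)/6=1023/2293
seg 4: a=4, c=M4/2=-6600/2293, d=(M5−M4)/(6·2)=1100/2293, b=Δ4−h4·(2M4+M5)/6=-372/2293
t_q=9/2 → seg 2, τ=1/2; S=5+1485/2293·τ+-5436/2293·τ²+3547/4586·τ³=177123/36688

  seg 0: a=-3 b=-4119/2293 c=0 d=1826/2293
  seg 1: a=-4 b=1359/2293 c=5478/2293 d=-3638/6879
  seg 2: a=5 b=1485/2293 c=-5436/2293 d=3547/4586
  seg 3: a=3 b=1023/2293 c=5205/2293 d=-3935/2293
  seg 4: a=4 b=-372/2293 c=-6600/2293 d=1100/2293
S(9/2) = 177123/36688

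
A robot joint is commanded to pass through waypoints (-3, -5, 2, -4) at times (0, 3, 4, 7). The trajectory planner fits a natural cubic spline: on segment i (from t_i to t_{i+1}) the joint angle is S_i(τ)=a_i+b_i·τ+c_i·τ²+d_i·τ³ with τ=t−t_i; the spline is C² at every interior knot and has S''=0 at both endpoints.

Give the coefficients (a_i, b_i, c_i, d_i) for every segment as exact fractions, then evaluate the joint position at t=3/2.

  seg 0: a=-3 b=-253/63 c=0 d=211/567
  seg 1: a=-5 b=380/63 c=211/63 d=-50/21
  seg 2: a=2 b=352/63 c=-239/63 d=239/567
S(3/2) = -435/56

Δ: Δ0=-2/3, Δ1=7, Δ2=-2
row 1: diag=8, rhs=46; c'=1/8, d'=23/4
row 2: denom=8−1·1/8=63/8; d'=(-54−1·23/4)/(63/8)=-478/63
back: M2=-478/63
back: M1=23/4−1/8·-478/63=422/63
M: M0=0, M1=422/63, M2=-478/63, M3=0
seg 0: a=-3, c=M0/2=0, d=(M1−M0)/(6·3)=211/567, b=Δ0−h0·(2M0+M1)/6=-253/63
seg 1: a=-5, c=M1/2=211/63, d=(M2−M1)/(6·1)=-50/21, b=Δ1−h1·(2M1+M2)/6=380/63
seg 2: a=2, c=M2/2=-239/63, d=(M3−M2)/(6·3)=239/567, b=Δ2−h2·(2M2+M3)/6=352/63
t_q=3/2 → seg 0, τ=3/2; S=-3+-253/63·τ+0·τ²+211/567·τ³=-435/56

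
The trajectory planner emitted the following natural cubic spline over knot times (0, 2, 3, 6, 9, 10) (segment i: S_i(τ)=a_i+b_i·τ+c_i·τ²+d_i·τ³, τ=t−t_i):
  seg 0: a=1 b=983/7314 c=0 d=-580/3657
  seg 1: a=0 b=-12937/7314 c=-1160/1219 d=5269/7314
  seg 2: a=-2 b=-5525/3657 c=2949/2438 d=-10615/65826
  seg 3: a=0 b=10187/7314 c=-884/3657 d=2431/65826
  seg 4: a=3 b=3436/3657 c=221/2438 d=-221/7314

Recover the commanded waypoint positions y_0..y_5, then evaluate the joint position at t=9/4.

y_0 = S_0(0) = a_0 = 1
y_1 = S_1(0) = a_1 = 0
y_2 = S_2(0) = a_2 = -2
y_3 = S_3(0) = a_3 = 0
y_4 = S_4(0) = a_4 = 3
y_5 = S_4(1) = 4
t_q=9/4 is in segment 1 (τ=1/4); S_1(τ)=-3327/6784

y_0=1 y_1=0 y_2=-2 y_3=0 y_4=3 y_5=4
S(9/4) = -3327/6784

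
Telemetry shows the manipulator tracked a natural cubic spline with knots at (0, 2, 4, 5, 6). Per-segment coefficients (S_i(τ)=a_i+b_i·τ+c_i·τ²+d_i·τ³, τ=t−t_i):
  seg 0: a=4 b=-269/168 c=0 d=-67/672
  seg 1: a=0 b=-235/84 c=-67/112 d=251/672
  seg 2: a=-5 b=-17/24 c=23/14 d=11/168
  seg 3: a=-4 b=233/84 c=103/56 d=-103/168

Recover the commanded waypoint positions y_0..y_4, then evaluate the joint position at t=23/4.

y_0=4 y_1=0 y_2=-5 y_3=-4 y_4=0
S(23/4) = -4099/3584

y_0 = S_0(0) = a_0 = 4
y_1 = S_1(0) = a_1 = 0
y_2 = S_2(0) = a_2 = -5
y_3 = S_3(0) = a_3 = -4
y_4 = S_3(1) = 0
t_q=23/4 is in segment 3 (τ=3/4); S_3(τ)=-4099/3584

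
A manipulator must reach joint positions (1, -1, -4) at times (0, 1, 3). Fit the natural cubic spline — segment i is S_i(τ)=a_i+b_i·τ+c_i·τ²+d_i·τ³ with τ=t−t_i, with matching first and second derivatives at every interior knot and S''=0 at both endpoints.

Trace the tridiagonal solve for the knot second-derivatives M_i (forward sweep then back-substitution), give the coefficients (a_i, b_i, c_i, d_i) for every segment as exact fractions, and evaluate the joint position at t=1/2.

  seg 0: a=1 b=-25/12 c=0 d=1/12
  seg 1: a=-1 b=-11/6 c=1/4 d=-1/24
S(1/2) = -1/32

Δ: Δ0=-2, Δ1=-3/2
row 1: diag=6, rhs=3; c'=1/3, d'=1/2
back: M1=1/2
M: M0=0, M1=1/2, M2=0
seg 0: a=1, c=M0/2=0, d=(M1−M0)/(6·1)=1/12, b=Δ0−h0·(2M0+M1)/6=-25/12
seg 1: a=-1, c=M1/2=1/4, d=(M2−M1)/(6·2)=-1/24, b=Δ1−h1·(2M1+M2)/6=-11/6
t_q=1/2 → seg 0, τ=1/2; S=1+-25/12·τ+0·τ²+1/12·τ³=-1/32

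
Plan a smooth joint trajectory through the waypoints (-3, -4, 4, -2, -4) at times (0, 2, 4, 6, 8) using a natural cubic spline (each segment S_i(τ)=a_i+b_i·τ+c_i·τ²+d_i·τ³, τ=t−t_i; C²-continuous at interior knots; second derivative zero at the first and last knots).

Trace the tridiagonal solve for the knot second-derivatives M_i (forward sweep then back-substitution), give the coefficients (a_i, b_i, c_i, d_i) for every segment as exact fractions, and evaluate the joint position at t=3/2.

Δ: Δ0=-1/2, Δ1=4, Δ2=-3, Δ3=-1
row 1: diag=8, rhs=27; c'=1/4, d'=27/8
row 2: denom=8−2·1/4=15/2; d'=(-42−2·27/8)/(15/2)=-13/2
row 3: denom=8−2·4/15=112/15; d'=(12−2·-13/2)/(112/15)=375/112
back: M3=375/112
back: M2=-13/2−4/15·375/112=-207/28
back: M1=27/8−1/4·-207/28=585/112
M: M0=0, M1=585/112, M2=-207/28, M3=375/112, M4=0
seg 0: a=-3, c=M0/2=0, d=(M1−M0)/(6·2)=195/448, b=Δ0−h0·(2M0+M1)/6=-251/112
seg 1: a=-4, c=M1/2=585/224, d=(M2−M1)/(6·2)=-471/448, b=Δ1−h1·(2M1+M2)/6=167/56
seg 2: a=4, c=M2/2=-207/56, d=(M3−M2)/(6·2)=401/448, b=Δ2−h2·(2M2+M3)/6=13/16
seg 3: a=-2, c=M3/2=375/224, d=(M4−M3)/(6·2)=-125/448, b=Δ3−h3·(2M3+M4)/6=-181/56
t_q=3/2 → seg 0, τ=3/2; S=-3+-251/112·τ+0·τ²+195/448·τ³=-2505/512

  seg 0: a=-3 b=-251/112 c=0 d=195/448
  seg 1: a=-4 b=167/56 c=585/224 d=-471/448
  seg 2: a=4 b=13/16 c=-207/56 d=401/448
  seg 3: a=-2 b=-181/56 c=375/224 d=-125/448
S(3/2) = -2505/512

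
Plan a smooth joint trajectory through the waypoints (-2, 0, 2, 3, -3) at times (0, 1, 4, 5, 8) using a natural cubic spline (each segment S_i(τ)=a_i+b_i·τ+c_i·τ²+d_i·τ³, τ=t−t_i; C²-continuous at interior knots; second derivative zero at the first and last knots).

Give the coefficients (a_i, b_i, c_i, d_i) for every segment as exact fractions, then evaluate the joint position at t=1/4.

Δ: Δ0=2, Δ1=2/3, Δ2=1, Δ3=-2
row 1: diag=8, rhs=-8; c'=3/8, d'=-1
row 2: denom=8−3·3/8=55/8; d'=(2−3·-1)/(55/8)=8/11
row 3: denom=8−1·8/55=432/55; d'=(-18−1·8/11)/(432/55)=-515/216
back: M3=-515/216
back: M2=8/11−8/55·-515/216=29/27
back: M1=-1−3/8·29/27=-101/72
M: M0=0, M1=-101/72, M2=29/27, M3=-515/216, M4=0
seg 0: a=-2, c=M0/2=0, d=(M1−M0)/(6·1)=-101/432, b=Δ0−h0·(2M0+M1)/6=965/432
seg 1: a=0, c=M1/2=-101/144, d=(M2−M1)/(6·3)=535/3888, b=Δ1−h1·(2M1+M2)/6=331/216
seg 2: a=2, c=M2/2=29/54, d=(M3−M2)/(6·1)=-83/144, b=Δ2−h2·(2M2+M3)/6=449/432
seg 3: a=3, c=M3/2=-515/432, d=(M4−M3)/(6·3)=515/3888, b=Δ3−h3·(2M3+M4)/6=83/216
t_q=1/4 → seg 0, τ=1/4; S=-2+965/432·τ+0·τ²+-101/432·τ³=-13319/9216

  seg 0: a=-2 b=965/432 c=0 d=-101/432
  seg 1: a=0 b=331/216 c=-101/144 d=535/3888
  seg 2: a=2 b=449/432 c=29/54 d=-83/144
  seg 3: a=3 b=83/216 c=-515/432 d=515/3888
S(1/4) = -13319/9216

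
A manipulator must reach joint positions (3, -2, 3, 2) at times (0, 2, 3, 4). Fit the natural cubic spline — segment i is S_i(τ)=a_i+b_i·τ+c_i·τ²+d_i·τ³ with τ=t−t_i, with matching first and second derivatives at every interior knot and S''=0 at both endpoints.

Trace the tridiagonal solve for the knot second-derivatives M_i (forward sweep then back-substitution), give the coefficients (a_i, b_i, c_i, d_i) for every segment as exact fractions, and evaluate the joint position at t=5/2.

Δ: Δ0=-5/2, Δ1=5, Δ2=-1
row 1: diag=6, rhs=45; c'=1/6, d'=15/2
row 2: denom=4−1·1/6=23/6; d'=(-36−1·15/2)/(23/6)=-261/23
back: M2=-261/23
back: M1=15/2−1/6·-261/23=216/23
M: M0=0, M1=216/23, M2=-261/23, M3=0
seg 0: a=3, c=M0/2=0, d=(M1−M0)/(6·2)=18/23, b=Δ0−h0·(2M0+M1)/6=-259/46
seg 1: a=-2, c=M1/2=108/23, d=(M2−M1)/(6·1)=-159/46, b=Δ1−h1·(2M1+M2)/6=173/46
seg 2: a=3, c=M2/2=-261/46, d=(M3−M2)/(6·1)=87/46, b=Δ2−h2·(2M2+M3)/6=64/23
t_q=5/2 → seg 1, τ=1/2; S=-2+173/46·τ+108/23·τ²+-159/46·τ³=229/368

  seg 0: a=3 b=-259/46 c=0 d=18/23
  seg 1: a=-2 b=173/46 c=108/23 d=-159/46
  seg 2: a=3 b=64/23 c=-261/46 d=87/46
S(5/2) = 229/368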